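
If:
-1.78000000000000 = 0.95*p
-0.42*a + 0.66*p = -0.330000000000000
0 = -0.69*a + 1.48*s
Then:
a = -2.16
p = -1.87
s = -1.01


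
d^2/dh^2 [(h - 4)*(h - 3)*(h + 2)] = 6*h - 10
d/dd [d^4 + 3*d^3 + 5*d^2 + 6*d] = 4*d^3 + 9*d^2 + 10*d + 6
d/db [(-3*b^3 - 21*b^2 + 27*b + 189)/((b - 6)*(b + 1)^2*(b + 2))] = 3*(b^5 + 13*b^4 - 35*b^3 - 125*b^2 + 906*b + 1656)/(b^7 - 5*b^6 - 29*b^5 + 49*b^4 + 400*b^3 + 712*b^2 + 528*b + 144)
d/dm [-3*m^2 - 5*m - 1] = -6*m - 5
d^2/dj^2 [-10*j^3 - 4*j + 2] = -60*j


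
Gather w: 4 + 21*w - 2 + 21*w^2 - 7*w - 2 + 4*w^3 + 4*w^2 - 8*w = 4*w^3 + 25*w^2 + 6*w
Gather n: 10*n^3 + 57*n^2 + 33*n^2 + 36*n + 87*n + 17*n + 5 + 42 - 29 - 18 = 10*n^3 + 90*n^2 + 140*n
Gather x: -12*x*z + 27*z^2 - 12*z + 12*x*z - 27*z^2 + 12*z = 0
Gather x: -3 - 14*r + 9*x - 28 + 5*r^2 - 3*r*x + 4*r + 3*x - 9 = 5*r^2 - 10*r + x*(12 - 3*r) - 40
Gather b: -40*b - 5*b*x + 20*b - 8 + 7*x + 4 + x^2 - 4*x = b*(-5*x - 20) + x^2 + 3*x - 4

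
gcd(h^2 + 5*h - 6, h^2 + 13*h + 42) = h + 6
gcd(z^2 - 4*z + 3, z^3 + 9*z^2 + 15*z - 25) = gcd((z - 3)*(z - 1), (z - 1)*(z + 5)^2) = z - 1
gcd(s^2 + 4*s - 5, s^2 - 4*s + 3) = s - 1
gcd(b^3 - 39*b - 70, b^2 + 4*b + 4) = b + 2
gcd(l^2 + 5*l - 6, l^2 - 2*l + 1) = l - 1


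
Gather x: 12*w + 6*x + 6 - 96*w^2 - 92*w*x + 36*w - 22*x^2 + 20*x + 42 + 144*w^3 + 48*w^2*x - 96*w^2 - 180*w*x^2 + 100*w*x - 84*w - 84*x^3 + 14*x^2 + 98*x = 144*w^3 - 192*w^2 - 36*w - 84*x^3 + x^2*(-180*w - 8) + x*(48*w^2 + 8*w + 124) + 48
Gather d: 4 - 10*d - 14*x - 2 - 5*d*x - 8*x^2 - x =d*(-5*x - 10) - 8*x^2 - 15*x + 2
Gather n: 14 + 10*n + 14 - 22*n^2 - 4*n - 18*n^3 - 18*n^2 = -18*n^3 - 40*n^2 + 6*n + 28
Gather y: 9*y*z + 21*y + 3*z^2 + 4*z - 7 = y*(9*z + 21) + 3*z^2 + 4*z - 7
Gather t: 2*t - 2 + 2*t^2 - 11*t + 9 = 2*t^2 - 9*t + 7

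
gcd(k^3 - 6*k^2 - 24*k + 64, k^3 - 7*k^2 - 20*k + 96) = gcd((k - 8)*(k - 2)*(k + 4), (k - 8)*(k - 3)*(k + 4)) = k^2 - 4*k - 32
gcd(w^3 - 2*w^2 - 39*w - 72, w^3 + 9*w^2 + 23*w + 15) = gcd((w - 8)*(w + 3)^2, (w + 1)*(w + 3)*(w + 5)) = w + 3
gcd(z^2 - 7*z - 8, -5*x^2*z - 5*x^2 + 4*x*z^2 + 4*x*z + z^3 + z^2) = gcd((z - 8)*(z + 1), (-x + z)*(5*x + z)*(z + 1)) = z + 1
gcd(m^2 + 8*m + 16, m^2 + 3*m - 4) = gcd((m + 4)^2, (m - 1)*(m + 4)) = m + 4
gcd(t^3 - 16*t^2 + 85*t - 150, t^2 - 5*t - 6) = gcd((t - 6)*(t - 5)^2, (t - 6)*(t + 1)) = t - 6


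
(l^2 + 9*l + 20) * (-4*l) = -4*l^3 - 36*l^2 - 80*l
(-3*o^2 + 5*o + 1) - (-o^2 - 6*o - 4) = -2*o^2 + 11*o + 5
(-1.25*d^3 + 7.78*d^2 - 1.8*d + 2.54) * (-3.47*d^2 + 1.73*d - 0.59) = 4.3375*d^5 - 29.1591*d^4 + 20.4429*d^3 - 16.518*d^2 + 5.4562*d - 1.4986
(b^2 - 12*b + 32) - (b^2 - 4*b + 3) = 29 - 8*b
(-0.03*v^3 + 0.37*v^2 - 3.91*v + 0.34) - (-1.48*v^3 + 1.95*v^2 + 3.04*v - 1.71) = 1.45*v^3 - 1.58*v^2 - 6.95*v + 2.05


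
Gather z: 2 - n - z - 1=-n - z + 1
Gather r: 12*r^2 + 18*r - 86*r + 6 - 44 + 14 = 12*r^2 - 68*r - 24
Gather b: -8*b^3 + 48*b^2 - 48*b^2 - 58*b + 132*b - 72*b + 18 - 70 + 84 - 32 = -8*b^3 + 2*b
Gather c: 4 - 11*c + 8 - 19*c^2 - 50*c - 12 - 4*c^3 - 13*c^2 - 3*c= -4*c^3 - 32*c^2 - 64*c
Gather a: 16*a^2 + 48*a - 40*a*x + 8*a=16*a^2 + a*(56 - 40*x)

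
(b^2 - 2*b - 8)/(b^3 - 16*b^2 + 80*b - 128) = (b + 2)/(b^2 - 12*b + 32)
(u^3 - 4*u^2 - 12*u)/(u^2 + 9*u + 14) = u*(u - 6)/(u + 7)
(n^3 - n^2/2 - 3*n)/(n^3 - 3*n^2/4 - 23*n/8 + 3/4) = 4*n/(4*n - 1)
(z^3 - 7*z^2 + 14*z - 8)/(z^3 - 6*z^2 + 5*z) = (z^2 - 6*z + 8)/(z*(z - 5))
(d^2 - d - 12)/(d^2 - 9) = (d - 4)/(d - 3)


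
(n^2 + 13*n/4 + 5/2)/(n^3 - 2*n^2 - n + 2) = (n^2 + 13*n/4 + 5/2)/(n^3 - 2*n^2 - n + 2)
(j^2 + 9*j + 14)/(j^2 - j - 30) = (j^2 + 9*j + 14)/(j^2 - j - 30)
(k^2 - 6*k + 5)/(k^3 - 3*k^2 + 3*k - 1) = (k - 5)/(k^2 - 2*k + 1)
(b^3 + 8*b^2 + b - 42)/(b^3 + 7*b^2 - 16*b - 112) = (b^2 + b - 6)/(b^2 - 16)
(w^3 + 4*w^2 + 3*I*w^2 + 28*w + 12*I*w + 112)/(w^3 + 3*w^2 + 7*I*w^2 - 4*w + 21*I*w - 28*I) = (w - 4*I)/(w - 1)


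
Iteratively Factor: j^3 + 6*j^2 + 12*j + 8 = (j + 2)*(j^2 + 4*j + 4) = (j + 2)^2*(j + 2)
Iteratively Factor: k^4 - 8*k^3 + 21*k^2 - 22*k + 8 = (k - 4)*(k^3 - 4*k^2 + 5*k - 2) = (k - 4)*(k - 1)*(k^2 - 3*k + 2) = (k - 4)*(k - 2)*(k - 1)*(k - 1)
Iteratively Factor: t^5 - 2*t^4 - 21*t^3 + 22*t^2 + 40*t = (t - 5)*(t^4 + 3*t^3 - 6*t^2 - 8*t) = (t - 5)*(t + 4)*(t^3 - t^2 - 2*t) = t*(t - 5)*(t + 4)*(t^2 - t - 2) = t*(t - 5)*(t + 1)*(t + 4)*(t - 2)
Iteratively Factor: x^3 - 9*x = (x - 3)*(x^2 + 3*x) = (x - 3)*(x + 3)*(x)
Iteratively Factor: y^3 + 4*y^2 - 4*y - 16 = (y + 2)*(y^2 + 2*y - 8) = (y + 2)*(y + 4)*(y - 2)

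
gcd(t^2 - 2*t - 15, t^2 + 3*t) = t + 3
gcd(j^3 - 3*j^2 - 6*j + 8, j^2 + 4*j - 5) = j - 1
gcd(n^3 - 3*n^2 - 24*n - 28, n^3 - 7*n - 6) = n + 2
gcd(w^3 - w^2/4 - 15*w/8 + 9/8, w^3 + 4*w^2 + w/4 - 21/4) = w^2 + w/2 - 3/2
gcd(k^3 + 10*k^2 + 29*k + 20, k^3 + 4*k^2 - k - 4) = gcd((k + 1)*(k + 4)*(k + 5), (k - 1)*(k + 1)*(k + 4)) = k^2 + 5*k + 4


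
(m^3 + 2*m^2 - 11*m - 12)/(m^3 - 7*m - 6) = (m + 4)/(m + 2)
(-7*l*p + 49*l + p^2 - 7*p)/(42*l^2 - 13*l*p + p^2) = (p - 7)/(-6*l + p)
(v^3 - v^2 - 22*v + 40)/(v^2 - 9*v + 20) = (v^2 + 3*v - 10)/(v - 5)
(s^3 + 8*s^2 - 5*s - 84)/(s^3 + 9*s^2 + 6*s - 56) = (s - 3)/(s - 2)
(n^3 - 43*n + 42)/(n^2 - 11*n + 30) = (n^2 + 6*n - 7)/(n - 5)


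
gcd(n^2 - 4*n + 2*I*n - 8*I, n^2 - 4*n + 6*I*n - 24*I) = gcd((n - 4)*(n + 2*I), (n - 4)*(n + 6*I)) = n - 4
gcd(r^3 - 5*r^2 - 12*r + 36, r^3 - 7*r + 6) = r^2 + r - 6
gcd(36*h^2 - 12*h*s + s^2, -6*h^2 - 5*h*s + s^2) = -6*h + s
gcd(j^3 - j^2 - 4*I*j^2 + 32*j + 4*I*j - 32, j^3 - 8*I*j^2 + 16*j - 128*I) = j^2 - 4*I*j + 32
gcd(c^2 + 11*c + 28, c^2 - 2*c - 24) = c + 4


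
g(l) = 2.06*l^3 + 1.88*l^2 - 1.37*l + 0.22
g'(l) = 6.18*l^2 + 3.76*l - 1.37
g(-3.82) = -81.94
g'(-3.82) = 74.45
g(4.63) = 238.64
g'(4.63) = 148.52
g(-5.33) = -250.99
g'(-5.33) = 154.16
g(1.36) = 7.02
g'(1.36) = 15.17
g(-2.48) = -16.24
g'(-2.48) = 27.31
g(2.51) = 41.20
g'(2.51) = 47.00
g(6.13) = 536.98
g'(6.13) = 253.90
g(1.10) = 3.73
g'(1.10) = 10.24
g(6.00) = 504.64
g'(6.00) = 243.67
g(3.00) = 68.65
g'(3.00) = 65.53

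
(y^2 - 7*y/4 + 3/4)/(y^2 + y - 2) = (y - 3/4)/(y + 2)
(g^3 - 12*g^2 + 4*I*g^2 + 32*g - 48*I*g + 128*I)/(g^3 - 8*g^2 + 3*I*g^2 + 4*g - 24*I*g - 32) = (g - 4)/(g - I)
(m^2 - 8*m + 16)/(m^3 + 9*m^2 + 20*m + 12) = (m^2 - 8*m + 16)/(m^3 + 9*m^2 + 20*m + 12)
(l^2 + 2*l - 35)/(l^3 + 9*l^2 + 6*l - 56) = (l - 5)/(l^2 + 2*l - 8)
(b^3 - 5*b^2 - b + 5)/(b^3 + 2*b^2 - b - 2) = (b - 5)/(b + 2)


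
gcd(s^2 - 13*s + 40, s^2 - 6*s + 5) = s - 5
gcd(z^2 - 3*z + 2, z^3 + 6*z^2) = 1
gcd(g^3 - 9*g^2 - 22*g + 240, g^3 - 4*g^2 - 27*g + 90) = g^2 - g - 30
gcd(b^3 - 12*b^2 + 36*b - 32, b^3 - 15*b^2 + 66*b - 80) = b^2 - 10*b + 16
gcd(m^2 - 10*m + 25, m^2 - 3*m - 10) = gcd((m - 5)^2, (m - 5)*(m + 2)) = m - 5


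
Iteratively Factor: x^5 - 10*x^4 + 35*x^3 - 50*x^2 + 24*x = (x - 3)*(x^4 - 7*x^3 + 14*x^2 - 8*x) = x*(x - 3)*(x^3 - 7*x^2 + 14*x - 8) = x*(x - 3)*(x - 1)*(x^2 - 6*x + 8) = x*(x - 3)*(x - 2)*(x - 1)*(x - 4)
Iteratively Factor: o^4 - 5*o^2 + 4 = (o - 1)*(o^3 + o^2 - 4*o - 4) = (o - 1)*(o + 1)*(o^2 - 4) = (o - 1)*(o + 1)*(o + 2)*(o - 2)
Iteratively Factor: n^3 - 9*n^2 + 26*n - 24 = (n - 2)*(n^2 - 7*n + 12) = (n - 3)*(n - 2)*(n - 4)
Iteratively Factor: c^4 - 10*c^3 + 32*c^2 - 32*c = (c - 4)*(c^3 - 6*c^2 + 8*c) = (c - 4)^2*(c^2 - 2*c) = (c - 4)^2*(c - 2)*(c)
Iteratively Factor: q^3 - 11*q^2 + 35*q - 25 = (q - 5)*(q^2 - 6*q + 5) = (q - 5)*(q - 1)*(q - 5)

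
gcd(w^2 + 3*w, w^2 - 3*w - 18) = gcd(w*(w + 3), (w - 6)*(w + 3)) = w + 3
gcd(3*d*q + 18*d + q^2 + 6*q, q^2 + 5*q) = 1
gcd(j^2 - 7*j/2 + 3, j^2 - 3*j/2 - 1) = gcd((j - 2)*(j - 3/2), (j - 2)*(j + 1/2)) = j - 2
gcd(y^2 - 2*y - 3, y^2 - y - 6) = y - 3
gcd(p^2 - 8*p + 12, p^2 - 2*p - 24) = p - 6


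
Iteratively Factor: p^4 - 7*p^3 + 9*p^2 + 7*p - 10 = (p + 1)*(p^3 - 8*p^2 + 17*p - 10) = (p - 1)*(p + 1)*(p^2 - 7*p + 10) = (p - 5)*(p - 1)*(p + 1)*(p - 2)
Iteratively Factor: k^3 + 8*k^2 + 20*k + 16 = (k + 2)*(k^2 + 6*k + 8) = (k + 2)^2*(k + 4)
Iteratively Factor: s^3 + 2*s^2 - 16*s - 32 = (s + 4)*(s^2 - 2*s - 8) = (s - 4)*(s + 4)*(s + 2)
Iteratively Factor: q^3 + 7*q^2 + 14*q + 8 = (q + 4)*(q^2 + 3*q + 2) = (q + 1)*(q + 4)*(q + 2)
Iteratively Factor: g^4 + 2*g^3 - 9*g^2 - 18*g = (g + 3)*(g^3 - g^2 - 6*g) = g*(g + 3)*(g^2 - g - 6) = g*(g + 2)*(g + 3)*(g - 3)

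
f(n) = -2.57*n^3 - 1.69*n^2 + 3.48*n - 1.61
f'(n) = -7.71*n^2 - 3.38*n + 3.48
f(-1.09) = -4.08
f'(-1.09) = -2.00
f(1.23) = -4.67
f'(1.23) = -12.34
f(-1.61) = -0.87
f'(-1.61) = -11.06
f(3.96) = -173.93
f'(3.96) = -130.81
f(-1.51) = -1.87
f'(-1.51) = -9.00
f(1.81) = -16.09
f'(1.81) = -27.90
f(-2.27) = 11.84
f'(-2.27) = -28.58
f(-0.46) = -3.32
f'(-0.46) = 3.40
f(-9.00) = 1703.71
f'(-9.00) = -590.61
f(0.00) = -1.61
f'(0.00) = 3.48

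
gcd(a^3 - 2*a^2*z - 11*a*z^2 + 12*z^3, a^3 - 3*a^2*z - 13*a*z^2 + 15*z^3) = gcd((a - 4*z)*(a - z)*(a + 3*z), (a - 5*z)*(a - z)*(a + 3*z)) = -a^2 - 2*a*z + 3*z^2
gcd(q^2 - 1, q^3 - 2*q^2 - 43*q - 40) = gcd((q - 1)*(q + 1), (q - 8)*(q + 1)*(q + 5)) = q + 1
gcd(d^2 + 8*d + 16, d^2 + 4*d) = d + 4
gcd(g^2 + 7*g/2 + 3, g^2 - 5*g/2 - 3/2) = 1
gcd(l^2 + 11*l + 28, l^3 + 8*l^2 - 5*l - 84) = l^2 + 11*l + 28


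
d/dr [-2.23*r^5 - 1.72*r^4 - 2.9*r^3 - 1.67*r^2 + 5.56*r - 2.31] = -11.15*r^4 - 6.88*r^3 - 8.7*r^2 - 3.34*r + 5.56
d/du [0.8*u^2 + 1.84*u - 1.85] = 1.6*u + 1.84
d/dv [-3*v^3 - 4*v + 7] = -9*v^2 - 4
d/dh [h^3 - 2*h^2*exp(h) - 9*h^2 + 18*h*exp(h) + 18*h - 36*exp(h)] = -2*h^2*exp(h) + 3*h^2 + 14*h*exp(h) - 18*h - 18*exp(h) + 18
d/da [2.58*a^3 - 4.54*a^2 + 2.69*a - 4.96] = 7.74*a^2 - 9.08*a + 2.69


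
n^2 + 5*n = n*(n + 5)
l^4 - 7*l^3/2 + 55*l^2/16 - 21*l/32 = l*(l - 7/4)*(l - 3/2)*(l - 1/4)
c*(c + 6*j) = c^2 + 6*c*j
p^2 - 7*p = p*(p - 7)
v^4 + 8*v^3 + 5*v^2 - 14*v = v*(v - 1)*(v + 2)*(v + 7)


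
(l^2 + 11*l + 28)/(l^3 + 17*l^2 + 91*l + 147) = (l + 4)/(l^2 + 10*l + 21)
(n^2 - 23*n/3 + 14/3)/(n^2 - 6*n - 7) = (n - 2/3)/(n + 1)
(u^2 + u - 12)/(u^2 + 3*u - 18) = (u + 4)/(u + 6)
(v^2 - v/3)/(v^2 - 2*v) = (v - 1/3)/(v - 2)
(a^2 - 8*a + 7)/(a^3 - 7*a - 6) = (-a^2 + 8*a - 7)/(-a^3 + 7*a + 6)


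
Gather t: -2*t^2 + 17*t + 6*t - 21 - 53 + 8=-2*t^2 + 23*t - 66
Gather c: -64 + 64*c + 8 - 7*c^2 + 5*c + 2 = -7*c^2 + 69*c - 54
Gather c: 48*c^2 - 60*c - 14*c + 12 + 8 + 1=48*c^2 - 74*c + 21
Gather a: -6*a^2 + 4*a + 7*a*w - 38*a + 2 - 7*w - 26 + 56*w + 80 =-6*a^2 + a*(7*w - 34) + 49*w + 56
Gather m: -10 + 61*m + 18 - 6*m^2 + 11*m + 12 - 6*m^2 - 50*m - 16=-12*m^2 + 22*m + 4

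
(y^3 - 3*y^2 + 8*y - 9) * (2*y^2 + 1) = 2*y^5 - 6*y^4 + 17*y^3 - 21*y^2 + 8*y - 9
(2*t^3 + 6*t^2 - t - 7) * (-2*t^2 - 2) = -4*t^5 - 12*t^4 - 2*t^3 + 2*t^2 + 2*t + 14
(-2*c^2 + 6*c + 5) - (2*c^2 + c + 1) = -4*c^2 + 5*c + 4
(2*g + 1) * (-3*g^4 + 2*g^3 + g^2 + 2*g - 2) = -6*g^5 + g^4 + 4*g^3 + 5*g^2 - 2*g - 2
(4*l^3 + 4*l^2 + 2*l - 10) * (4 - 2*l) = -8*l^4 + 8*l^3 + 12*l^2 + 28*l - 40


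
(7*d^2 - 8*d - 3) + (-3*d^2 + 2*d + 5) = 4*d^2 - 6*d + 2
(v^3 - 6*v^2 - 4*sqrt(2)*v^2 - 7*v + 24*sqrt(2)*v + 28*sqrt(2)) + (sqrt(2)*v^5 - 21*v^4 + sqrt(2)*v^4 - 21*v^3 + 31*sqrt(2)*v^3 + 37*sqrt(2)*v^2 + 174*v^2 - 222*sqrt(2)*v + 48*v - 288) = sqrt(2)*v^5 - 21*v^4 + sqrt(2)*v^4 - 20*v^3 + 31*sqrt(2)*v^3 + 33*sqrt(2)*v^2 + 168*v^2 - 198*sqrt(2)*v + 41*v - 288 + 28*sqrt(2)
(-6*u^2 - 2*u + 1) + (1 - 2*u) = -6*u^2 - 4*u + 2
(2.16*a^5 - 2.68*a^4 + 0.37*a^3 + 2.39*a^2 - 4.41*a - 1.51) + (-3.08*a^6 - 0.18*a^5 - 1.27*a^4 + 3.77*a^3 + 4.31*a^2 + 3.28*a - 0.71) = -3.08*a^6 + 1.98*a^5 - 3.95*a^4 + 4.14*a^3 + 6.7*a^2 - 1.13*a - 2.22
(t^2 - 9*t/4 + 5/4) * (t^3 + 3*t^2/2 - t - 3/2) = t^5 - 3*t^4/4 - 25*t^3/8 + 21*t^2/8 + 17*t/8 - 15/8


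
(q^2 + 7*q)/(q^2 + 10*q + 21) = q/(q + 3)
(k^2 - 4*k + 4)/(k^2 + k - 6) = (k - 2)/(k + 3)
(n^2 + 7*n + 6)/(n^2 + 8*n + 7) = (n + 6)/(n + 7)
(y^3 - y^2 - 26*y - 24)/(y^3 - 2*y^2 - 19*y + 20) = (y^2 - 5*y - 6)/(y^2 - 6*y + 5)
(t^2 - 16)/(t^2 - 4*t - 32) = (t - 4)/(t - 8)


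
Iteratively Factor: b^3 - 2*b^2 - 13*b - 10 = (b - 5)*(b^2 + 3*b + 2) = (b - 5)*(b + 2)*(b + 1)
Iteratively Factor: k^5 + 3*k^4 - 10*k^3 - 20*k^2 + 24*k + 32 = (k - 2)*(k^4 + 5*k^3 - 20*k - 16) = (k - 2)*(k + 1)*(k^3 + 4*k^2 - 4*k - 16) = (k - 2)*(k + 1)*(k + 4)*(k^2 - 4) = (k - 2)^2*(k + 1)*(k + 4)*(k + 2)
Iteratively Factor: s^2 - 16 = (s + 4)*(s - 4)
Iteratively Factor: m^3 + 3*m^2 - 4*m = (m - 1)*(m^2 + 4*m) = (m - 1)*(m + 4)*(m)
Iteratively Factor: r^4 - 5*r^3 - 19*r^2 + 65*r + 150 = (r - 5)*(r^3 - 19*r - 30) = (r - 5)^2*(r^2 + 5*r + 6) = (r - 5)^2*(r + 2)*(r + 3)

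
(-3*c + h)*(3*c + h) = -9*c^2 + h^2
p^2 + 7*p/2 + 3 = (p + 3/2)*(p + 2)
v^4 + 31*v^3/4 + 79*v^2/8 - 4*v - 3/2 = (v - 1/2)*(v + 1/4)*(v + 2)*(v + 6)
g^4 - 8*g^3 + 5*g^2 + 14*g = g*(g - 7)*(g - 2)*(g + 1)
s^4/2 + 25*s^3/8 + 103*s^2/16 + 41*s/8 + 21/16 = (s/2 + 1/2)*(s + 1/2)*(s + 7/4)*(s + 3)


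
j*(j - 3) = j^2 - 3*j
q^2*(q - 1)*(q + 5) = q^4 + 4*q^3 - 5*q^2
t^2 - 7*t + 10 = (t - 5)*(t - 2)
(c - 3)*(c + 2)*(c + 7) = c^3 + 6*c^2 - 13*c - 42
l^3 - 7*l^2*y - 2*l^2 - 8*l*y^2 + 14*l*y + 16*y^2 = (l - 2)*(l - 8*y)*(l + y)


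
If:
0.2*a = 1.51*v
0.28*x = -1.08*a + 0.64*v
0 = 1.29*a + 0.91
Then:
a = -0.71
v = -0.09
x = 2.51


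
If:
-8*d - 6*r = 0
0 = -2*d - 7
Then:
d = -7/2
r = 14/3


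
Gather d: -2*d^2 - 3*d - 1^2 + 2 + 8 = -2*d^2 - 3*d + 9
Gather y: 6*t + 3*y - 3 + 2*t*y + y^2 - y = 6*t + y^2 + y*(2*t + 2) - 3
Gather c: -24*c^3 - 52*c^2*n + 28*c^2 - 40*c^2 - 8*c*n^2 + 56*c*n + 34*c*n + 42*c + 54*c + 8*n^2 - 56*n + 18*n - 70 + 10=-24*c^3 + c^2*(-52*n - 12) + c*(-8*n^2 + 90*n + 96) + 8*n^2 - 38*n - 60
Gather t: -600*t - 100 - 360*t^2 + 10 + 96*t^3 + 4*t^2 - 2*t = 96*t^3 - 356*t^2 - 602*t - 90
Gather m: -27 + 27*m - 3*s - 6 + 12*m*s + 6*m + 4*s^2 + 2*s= m*(12*s + 33) + 4*s^2 - s - 33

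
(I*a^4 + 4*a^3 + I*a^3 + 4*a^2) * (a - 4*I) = I*a^5 + 8*a^4 + I*a^4 + 8*a^3 - 16*I*a^3 - 16*I*a^2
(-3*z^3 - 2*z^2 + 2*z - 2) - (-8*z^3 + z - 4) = 5*z^3 - 2*z^2 + z + 2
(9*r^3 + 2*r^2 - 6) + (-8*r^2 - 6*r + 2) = 9*r^3 - 6*r^2 - 6*r - 4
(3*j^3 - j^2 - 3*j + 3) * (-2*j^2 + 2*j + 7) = -6*j^5 + 8*j^4 + 25*j^3 - 19*j^2 - 15*j + 21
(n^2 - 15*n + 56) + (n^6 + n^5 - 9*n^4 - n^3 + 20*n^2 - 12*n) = n^6 + n^5 - 9*n^4 - n^3 + 21*n^2 - 27*n + 56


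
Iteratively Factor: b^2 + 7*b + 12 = (b + 3)*(b + 4)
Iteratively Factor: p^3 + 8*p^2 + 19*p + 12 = (p + 3)*(p^2 + 5*p + 4) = (p + 1)*(p + 3)*(p + 4)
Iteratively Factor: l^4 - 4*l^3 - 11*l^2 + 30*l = (l - 2)*(l^3 - 2*l^2 - 15*l) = (l - 2)*(l + 3)*(l^2 - 5*l) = (l - 5)*(l - 2)*(l + 3)*(l)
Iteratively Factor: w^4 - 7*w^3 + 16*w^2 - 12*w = (w - 3)*(w^3 - 4*w^2 + 4*w) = (w - 3)*(w - 2)*(w^2 - 2*w) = w*(w - 3)*(w - 2)*(w - 2)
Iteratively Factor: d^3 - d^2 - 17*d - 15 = (d + 1)*(d^2 - 2*d - 15) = (d + 1)*(d + 3)*(d - 5)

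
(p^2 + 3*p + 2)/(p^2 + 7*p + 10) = (p + 1)/(p + 5)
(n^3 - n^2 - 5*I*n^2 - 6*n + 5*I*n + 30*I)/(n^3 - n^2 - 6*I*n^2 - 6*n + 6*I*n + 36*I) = (n - 5*I)/(n - 6*I)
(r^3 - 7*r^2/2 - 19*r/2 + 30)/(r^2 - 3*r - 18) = (r^2 - 13*r/2 + 10)/(r - 6)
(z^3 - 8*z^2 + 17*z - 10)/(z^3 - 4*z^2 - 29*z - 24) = (-z^3 + 8*z^2 - 17*z + 10)/(-z^3 + 4*z^2 + 29*z + 24)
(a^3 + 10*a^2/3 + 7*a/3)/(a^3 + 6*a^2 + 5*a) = (a + 7/3)/(a + 5)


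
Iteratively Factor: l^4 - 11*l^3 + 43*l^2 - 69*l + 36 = (l - 3)*(l^3 - 8*l^2 + 19*l - 12) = (l - 3)^2*(l^2 - 5*l + 4) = (l - 3)^2*(l - 1)*(l - 4)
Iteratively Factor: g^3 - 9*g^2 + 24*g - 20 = (g - 2)*(g^2 - 7*g + 10) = (g - 5)*(g - 2)*(g - 2)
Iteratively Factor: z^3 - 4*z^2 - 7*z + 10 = (z - 5)*(z^2 + z - 2) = (z - 5)*(z - 1)*(z + 2)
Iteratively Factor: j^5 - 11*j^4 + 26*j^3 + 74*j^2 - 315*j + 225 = (j + 3)*(j^4 - 14*j^3 + 68*j^2 - 130*j + 75) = (j - 5)*(j + 3)*(j^3 - 9*j^2 + 23*j - 15) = (j - 5)*(j - 1)*(j + 3)*(j^2 - 8*j + 15) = (j - 5)*(j - 3)*(j - 1)*(j + 3)*(j - 5)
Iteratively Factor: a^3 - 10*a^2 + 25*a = (a - 5)*(a^2 - 5*a) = (a - 5)^2*(a)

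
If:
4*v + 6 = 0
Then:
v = -3/2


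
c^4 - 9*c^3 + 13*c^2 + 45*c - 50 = (c - 5)^2*(c - 1)*(c + 2)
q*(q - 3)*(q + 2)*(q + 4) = q^4 + 3*q^3 - 10*q^2 - 24*q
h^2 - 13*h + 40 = (h - 8)*(h - 5)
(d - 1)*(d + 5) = d^2 + 4*d - 5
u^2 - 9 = (u - 3)*(u + 3)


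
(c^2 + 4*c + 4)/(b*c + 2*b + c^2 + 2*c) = (c + 2)/(b + c)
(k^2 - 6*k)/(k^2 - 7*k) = (k - 6)/(k - 7)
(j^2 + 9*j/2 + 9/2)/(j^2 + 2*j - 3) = (j + 3/2)/(j - 1)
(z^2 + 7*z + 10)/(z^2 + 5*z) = (z + 2)/z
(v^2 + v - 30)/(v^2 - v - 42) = (v - 5)/(v - 7)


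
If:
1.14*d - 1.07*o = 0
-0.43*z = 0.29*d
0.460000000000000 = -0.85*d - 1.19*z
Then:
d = -9.70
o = -10.33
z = 6.54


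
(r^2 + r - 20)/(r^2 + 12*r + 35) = (r - 4)/(r + 7)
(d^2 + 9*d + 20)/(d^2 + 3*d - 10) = (d + 4)/(d - 2)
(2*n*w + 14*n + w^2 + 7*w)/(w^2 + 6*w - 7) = (2*n + w)/(w - 1)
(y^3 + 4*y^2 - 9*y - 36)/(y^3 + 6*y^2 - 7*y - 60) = (y + 3)/(y + 5)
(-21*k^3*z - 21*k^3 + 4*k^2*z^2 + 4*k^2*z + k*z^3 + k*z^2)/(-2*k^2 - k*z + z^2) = k*(21*k^2*z + 21*k^2 - 4*k*z^2 - 4*k*z - z^3 - z^2)/(2*k^2 + k*z - z^2)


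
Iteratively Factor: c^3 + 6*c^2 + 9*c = (c + 3)*(c^2 + 3*c) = c*(c + 3)*(c + 3)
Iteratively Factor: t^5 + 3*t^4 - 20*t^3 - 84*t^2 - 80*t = (t)*(t^4 + 3*t^3 - 20*t^2 - 84*t - 80) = t*(t + 2)*(t^3 + t^2 - 22*t - 40) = t*(t - 5)*(t + 2)*(t^2 + 6*t + 8) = t*(t - 5)*(t + 2)^2*(t + 4)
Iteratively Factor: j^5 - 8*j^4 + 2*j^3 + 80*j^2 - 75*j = (j + 3)*(j^4 - 11*j^3 + 35*j^2 - 25*j) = (j - 1)*(j + 3)*(j^3 - 10*j^2 + 25*j) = (j - 5)*(j - 1)*(j + 3)*(j^2 - 5*j) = (j - 5)^2*(j - 1)*(j + 3)*(j)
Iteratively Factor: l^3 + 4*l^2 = (l + 4)*(l^2) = l*(l + 4)*(l)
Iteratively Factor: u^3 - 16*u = (u + 4)*(u^2 - 4*u) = (u - 4)*(u + 4)*(u)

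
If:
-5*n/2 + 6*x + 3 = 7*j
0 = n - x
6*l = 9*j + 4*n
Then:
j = x/2 + 3/7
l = 17*x/12 + 9/14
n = x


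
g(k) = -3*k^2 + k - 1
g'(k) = 1 - 6*k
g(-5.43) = -94.88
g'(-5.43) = 33.58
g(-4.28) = -60.24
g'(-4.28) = 26.68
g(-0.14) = -1.20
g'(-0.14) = 1.84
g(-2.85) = -28.22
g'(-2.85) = 18.10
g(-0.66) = -2.97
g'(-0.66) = 4.96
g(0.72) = -1.84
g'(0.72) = -3.32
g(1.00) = -3.00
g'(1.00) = -5.00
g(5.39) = -82.77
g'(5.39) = -31.34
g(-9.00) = -253.00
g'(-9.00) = 55.00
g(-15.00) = -691.00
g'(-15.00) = 91.00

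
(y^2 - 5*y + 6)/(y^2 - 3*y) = (y - 2)/y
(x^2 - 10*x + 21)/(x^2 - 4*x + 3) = (x - 7)/(x - 1)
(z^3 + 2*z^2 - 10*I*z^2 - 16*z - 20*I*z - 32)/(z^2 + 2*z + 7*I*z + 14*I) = (z^2 - 10*I*z - 16)/(z + 7*I)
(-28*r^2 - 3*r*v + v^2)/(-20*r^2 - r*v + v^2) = (7*r - v)/(5*r - v)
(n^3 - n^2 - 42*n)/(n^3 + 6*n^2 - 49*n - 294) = n/(n + 7)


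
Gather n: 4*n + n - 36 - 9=5*n - 45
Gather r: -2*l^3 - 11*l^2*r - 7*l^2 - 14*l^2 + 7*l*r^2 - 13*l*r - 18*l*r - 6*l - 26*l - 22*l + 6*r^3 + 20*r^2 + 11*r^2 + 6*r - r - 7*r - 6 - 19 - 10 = -2*l^3 - 21*l^2 - 54*l + 6*r^3 + r^2*(7*l + 31) + r*(-11*l^2 - 31*l - 2) - 35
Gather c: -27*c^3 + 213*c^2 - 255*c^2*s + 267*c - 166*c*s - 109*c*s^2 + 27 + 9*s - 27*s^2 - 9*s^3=-27*c^3 + c^2*(213 - 255*s) + c*(-109*s^2 - 166*s + 267) - 9*s^3 - 27*s^2 + 9*s + 27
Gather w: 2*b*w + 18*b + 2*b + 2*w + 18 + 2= 20*b + w*(2*b + 2) + 20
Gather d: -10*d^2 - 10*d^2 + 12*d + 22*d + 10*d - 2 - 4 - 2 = -20*d^2 + 44*d - 8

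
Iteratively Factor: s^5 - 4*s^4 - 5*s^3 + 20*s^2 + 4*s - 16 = (s + 2)*(s^4 - 6*s^3 + 7*s^2 + 6*s - 8) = (s + 1)*(s + 2)*(s^3 - 7*s^2 + 14*s - 8) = (s - 2)*(s + 1)*(s + 2)*(s^2 - 5*s + 4) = (s - 2)*(s - 1)*(s + 1)*(s + 2)*(s - 4)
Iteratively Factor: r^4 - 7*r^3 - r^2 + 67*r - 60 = (r + 3)*(r^3 - 10*r^2 + 29*r - 20) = (r - 4)*(r + 3)*(r^2 - 6*r + 5) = (r - 4)*(r - 1)*(r + 3)*(r - 5)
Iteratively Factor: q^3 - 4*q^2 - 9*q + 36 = (q - 3)*(q^2 - q - 12) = (q - 4)*(q - 3)*(q + 3)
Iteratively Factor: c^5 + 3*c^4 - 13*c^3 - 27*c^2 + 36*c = (c + 4)*(c^4 - c^3 - 9*c^2 + 9*c) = (c + 3)*(c + 4)*(c^3 - 4*c^2 + 3*c) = c*(c + 3)*(c + 4)*(c^2 - 4*c + 3) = c*(c - 3)*(c + 3)*(c + 4)*(c - 1)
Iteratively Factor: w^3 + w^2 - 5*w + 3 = (w + 3)*(w^2 - 2*w + 1) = (w - 1)*(w + 3)*(w - 1)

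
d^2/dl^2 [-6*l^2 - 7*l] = -12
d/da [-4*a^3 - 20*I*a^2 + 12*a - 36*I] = -12*a^2 - 40*I*a + 12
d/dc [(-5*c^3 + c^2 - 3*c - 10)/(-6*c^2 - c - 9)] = (30*c^4 + 10*c^3 + 116*c^2 - 138*c + 17)/(36*c^4 + 12*c^3 + 109*c^2 + 18*c + 81)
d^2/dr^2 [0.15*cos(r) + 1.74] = -0.15*cos(r)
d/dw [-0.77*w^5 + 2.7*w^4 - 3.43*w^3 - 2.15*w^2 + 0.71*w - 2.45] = -3.85*w^4 + 10.8*w^3 - 10.29*w^2 - 4.3*w + 0.71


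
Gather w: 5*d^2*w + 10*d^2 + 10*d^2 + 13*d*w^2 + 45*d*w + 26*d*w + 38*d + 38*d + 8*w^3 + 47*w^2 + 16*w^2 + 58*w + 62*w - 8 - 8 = 20*d^2 + 76*d + 8*w^3 + w^2*(13*d + 63) + w*(5*d^2 + 71*d + 120) - 16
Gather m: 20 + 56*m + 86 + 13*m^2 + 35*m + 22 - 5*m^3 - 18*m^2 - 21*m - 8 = -5*m^3 - 5*m^2 + 70*m + 120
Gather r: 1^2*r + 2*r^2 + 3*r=2*r^2 + 4*r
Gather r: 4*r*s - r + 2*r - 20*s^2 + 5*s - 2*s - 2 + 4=r*(4*s + 1) - 20*s^2 + 3*s + 2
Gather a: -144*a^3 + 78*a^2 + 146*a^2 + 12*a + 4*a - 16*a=-144*a^3 + 224*a^2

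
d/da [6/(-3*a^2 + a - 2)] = 6*(6*a - 1)/(3*a^2 - a + 2)^2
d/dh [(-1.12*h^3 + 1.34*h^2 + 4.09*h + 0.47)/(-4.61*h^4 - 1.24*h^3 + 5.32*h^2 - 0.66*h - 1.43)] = (-5.1632*h^6 + 12.3548*h^5 + 52.2679*h^4 + 20.2884*h^3 - 16.09*h^2 - 8.8332*h - 5.5385)/(21.2521*h^8 + 11.4328*h^7 - 47.5128*h^6 - 7.1084*h^5 + 43.1238*h^4 - 3.476*h^3 - 14.7796*h^2 + 1.8876*h + 2.0449)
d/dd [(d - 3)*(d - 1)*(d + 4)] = 3*d^2 - 13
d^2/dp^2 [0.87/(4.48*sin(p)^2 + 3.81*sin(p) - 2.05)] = (-69.844992*sin(p)^4 - 44.549568*sin(p)^3 + 60.178161*sin(p)^2 + 82.304001*sin(p) + 41.238174)/(4.48*sin(p)^2 + 3.81*sin(p) - 2.05)^3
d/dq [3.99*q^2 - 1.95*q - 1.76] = 7.98*q - 1.95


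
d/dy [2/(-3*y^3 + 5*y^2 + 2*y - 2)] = 2*(9*y^2 - 10*y - 2)/(3*y^3 - 5*y^2 - 2*y + 2)^2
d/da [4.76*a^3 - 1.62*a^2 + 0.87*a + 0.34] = 14.28*a^2 - 3.24*a + 0.87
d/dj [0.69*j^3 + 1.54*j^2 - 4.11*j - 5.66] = 2.07*j^2 + 3.08*j - 4.11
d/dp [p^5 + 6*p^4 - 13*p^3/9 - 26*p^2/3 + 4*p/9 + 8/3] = 5*p^4 + 24*p^3 - 13*p^2/3 - 52*p/3 + 4/9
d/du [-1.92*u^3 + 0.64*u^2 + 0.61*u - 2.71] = -5.76*u^2 + 1.28*u + 0.61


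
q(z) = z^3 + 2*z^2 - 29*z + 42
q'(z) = 3*z^2 + 4*z - 29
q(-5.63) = 90.21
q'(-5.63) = 43.57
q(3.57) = 9.46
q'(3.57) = 23.51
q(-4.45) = 122.53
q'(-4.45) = 12.61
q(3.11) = 1.23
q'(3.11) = 12.46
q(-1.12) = 75.58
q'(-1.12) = -29.72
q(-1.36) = 82.62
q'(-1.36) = -28.89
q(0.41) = 30.52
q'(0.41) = -26.86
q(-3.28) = 123.35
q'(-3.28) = -9.84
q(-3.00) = 120.00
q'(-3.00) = -14.00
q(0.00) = 42.00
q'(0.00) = -29.00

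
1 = 1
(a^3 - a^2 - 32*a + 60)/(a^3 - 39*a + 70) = (a + 6)/(a + 7)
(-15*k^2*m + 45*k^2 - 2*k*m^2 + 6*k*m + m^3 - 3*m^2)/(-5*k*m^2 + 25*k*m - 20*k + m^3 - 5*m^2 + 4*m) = (3*k*m - 9*k + m^2 - 3*m)/(m^2 - 5*m + 4)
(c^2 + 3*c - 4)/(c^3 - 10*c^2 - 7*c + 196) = (c - 1)/(c^2 - 14*c + 49)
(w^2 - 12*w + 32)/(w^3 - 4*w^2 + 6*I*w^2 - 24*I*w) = (w - 8)/(w*(w + 6*I))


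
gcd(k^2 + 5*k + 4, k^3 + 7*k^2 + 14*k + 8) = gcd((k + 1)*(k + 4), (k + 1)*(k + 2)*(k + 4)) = k^2 + 5*k + 4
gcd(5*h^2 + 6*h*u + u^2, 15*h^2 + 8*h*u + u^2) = 5*h + u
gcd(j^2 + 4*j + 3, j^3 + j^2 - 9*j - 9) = j^2 + 4*j + 3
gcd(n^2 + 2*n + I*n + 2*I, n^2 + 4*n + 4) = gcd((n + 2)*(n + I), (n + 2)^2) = n + 2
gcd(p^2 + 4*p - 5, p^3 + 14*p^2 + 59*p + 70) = p + 5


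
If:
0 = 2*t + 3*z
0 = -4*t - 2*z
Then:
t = 0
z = 0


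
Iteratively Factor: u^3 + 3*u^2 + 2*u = (u + 1)*(u^2 + 2*u) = (u + 1)*(u + 2)*(u)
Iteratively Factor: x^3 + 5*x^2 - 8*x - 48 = (x + 4)*(x^2 + x - 12) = (x - 3)*(x + 4)*(x + 4)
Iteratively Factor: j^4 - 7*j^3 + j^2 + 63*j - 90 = (j - 3)*(j^3 - 4*j^2 - 11*j + 30) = (j - 3)*(j - 2)*(j^2 - 2*j - 15) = (j - 5)*(j - 3)*(j - 2)*(j + 3)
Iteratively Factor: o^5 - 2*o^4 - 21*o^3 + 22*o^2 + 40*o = (o - 2)*(o^4 - 21*o^2 - 20*o) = o*(o - 2)*(o^3 - 21*o - 20) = o*(o - 2)*(o + 1)*(o^2 - o - 20) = o*(o - 2)*(o + 1)*(o + 4)*(o - 5)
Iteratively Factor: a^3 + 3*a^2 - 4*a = (a - 1)*(a^2 + 4*a) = (a - 1)*(a + 4)*(a)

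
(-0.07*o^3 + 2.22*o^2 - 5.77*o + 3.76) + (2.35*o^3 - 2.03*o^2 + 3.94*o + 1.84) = 2.28*o^3 + 0.19*o^2 - 1.83*o + 5.6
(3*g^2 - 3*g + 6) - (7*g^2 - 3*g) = 6 - 4*g^2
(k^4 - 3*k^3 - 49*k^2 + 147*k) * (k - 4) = k^5 - 7*k^4 - 37*k^3 + 343*k^2 - 588*k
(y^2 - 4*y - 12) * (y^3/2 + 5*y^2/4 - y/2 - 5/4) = y^5/2 - 3*y^4/4 - 23*y^3/2 - 57*y^2/4 + 11*y + 15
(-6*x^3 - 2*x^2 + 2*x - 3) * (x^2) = -6*x^5 - 2*x^4 + 2*x^3 - 3*x^2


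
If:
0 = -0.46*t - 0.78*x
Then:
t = -1.69565217391304*x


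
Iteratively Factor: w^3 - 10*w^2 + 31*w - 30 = (w - 3)*(w^2 - 7*w + 10) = (w - 3)*(w - 2)*(w - 5)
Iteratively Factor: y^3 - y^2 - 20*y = (y + 4)*(y^2 - 5*y) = y*(y + 4)*(y - 5)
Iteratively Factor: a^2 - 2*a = (a - 2)*(a)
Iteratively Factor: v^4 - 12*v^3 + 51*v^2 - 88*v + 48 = (v - 1)*(v^3 - 11*v^2 + 40*v - 48) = (v - 4)*(v - 1)*(v^2 - 7*v + 12) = (v - 4)^2*(v - 1)*(v - 3)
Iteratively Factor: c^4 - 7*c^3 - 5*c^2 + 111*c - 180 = (c - 5)*(c^3 - 2*c^2 - 15*c + 36) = (c - 5)*(c + 4)*(c^2 - 6*c + 9) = (c - 5)*(c - 3)*(c + 4)*(c - 3)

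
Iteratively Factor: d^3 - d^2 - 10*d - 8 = (d + 1)*(d^2 - 2*d - 8) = (d - 4)*(d + 1)*(d + 2)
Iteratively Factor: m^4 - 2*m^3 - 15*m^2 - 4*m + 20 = (m + 2)*(m^3 - 4*m^2 - 7*m + 10) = (m + 2)^2*(m^2 - 6*m + 5) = (m - 1)*(m + 2)^2*(m - 5)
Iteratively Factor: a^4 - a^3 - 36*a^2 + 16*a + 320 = (a - 5)*(a^3 + 4*a^2 - 16*a - 64) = (a - 5)*(a + 4)*(a^2 - 16) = (a - 5)*(a - 4)*(a + 4)*(a + 4)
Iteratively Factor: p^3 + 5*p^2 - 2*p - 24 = (p + 4)*(p^2 + p - 6) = (p + 3)*(p + 4)*(p - 2)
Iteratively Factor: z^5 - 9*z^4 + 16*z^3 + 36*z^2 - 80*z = (z - 2)*(z^4 - 7*z^3 + 2*z^2 + 40*z) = (z - 2)*(z + 2)*(z^3 - 9*z^2 + 20*z) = z*(z - 2)*(z + 2)*(z^2 - 9*z + 20) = z*(z - 4)*(z - 2)*(z + 2)*(z - 5)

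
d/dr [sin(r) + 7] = cos(r)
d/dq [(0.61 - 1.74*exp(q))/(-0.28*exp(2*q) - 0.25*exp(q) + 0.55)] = (-0.4872*exp(2*q) + 0.3416*exp(q) - 0.8045)*exp(q)/(0.0784*exp(4*q) + 0.14*exp(3*q) - 0.2455*exp(2*q) - 0.275*exp(q) + 0.3025)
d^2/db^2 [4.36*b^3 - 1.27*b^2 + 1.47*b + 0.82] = 26.16*b - 2.54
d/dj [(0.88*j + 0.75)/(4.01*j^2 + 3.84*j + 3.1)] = (3.5288*j^2 + 3.3792*j - (0.88*j + 0.75)*(8.02*j + 3.84) + 2.728)/(4.01*j^2 + 3.84*j + 3.1)^2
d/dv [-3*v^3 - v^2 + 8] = v*(-9*v - 2)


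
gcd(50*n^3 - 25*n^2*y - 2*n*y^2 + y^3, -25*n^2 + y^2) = -25*n^2 + y^2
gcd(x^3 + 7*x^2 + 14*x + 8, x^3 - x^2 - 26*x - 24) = x^2 + 5*x + 4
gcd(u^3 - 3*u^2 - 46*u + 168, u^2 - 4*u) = u - 4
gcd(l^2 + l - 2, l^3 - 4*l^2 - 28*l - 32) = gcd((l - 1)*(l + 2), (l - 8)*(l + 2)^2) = l + 2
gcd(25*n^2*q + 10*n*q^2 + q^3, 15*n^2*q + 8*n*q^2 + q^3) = 5*n*q + q^2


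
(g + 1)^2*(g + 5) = g^3 + 7*g^2 + 11*g + 5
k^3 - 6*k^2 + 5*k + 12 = (k - 4)*(k - 3)*(k + 1)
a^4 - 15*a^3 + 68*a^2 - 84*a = a*(a - 7)*(a - 6)*(a - 2)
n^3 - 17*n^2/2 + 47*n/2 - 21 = (n - 7/2)*(n - 3)*(n - 2)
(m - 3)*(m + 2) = m^2 - m - 6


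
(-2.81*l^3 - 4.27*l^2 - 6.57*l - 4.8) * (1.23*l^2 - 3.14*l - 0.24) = -3.4563*l^5 + 3.5713*l^4 + 6.0011*l^3 + 15.7506*l^2 + 16.6488*l + 1.152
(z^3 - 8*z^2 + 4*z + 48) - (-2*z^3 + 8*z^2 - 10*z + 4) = 3*z^3 - 16*z^2 + 14*z + 44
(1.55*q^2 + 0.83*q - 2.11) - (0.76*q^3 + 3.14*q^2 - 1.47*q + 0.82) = -0.76*q^3 - 1.59*q^2 + 2.3*q - 2.93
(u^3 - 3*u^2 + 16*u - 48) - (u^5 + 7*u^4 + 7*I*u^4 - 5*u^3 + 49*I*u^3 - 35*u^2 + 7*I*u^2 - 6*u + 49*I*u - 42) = -u^5 - 7*u^4 - 7*I*u^4 + 6*u^3 - 49*I*u^3 + 32*u^2 - 7*I*u^2 + 22*u - 49*I*u - 6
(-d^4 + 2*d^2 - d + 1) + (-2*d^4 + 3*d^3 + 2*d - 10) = -3*d^4 + 3*d^3 + 2*d^2 + d - 9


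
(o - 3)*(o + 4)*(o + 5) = o^3 + 6*o^2 - 7*o - 60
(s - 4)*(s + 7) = s^2 + 3*s - 28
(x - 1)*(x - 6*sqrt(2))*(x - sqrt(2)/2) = x^3 - 13*sqrt(2)*x^2/2 - x^2 + 6*x + 13*sqrt(2)*x/2 - 6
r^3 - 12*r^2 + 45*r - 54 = (r - 6)*(r - 3)^2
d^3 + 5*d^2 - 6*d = d*(d - 1)*(d + 6)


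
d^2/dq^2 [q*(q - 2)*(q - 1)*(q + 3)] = 12*q^2 - 14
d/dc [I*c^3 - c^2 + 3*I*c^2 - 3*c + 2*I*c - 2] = 3*I*c^2 + c*(-2 + 6*I) - 3 + 2*I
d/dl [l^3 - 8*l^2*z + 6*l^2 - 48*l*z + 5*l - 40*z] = 3*l^2 - 16*l*z + 12*l - 48*z + 5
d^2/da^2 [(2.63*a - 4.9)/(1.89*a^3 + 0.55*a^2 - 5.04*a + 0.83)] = (56.367738*a^5 - 193.63617*a^4 - 29.800994*a^3 + 221.650968*a^2 + 120.41301*a - 222.458348)/(6.751269*a^9 + 5.893965*a^8 - 52.294977*a^7 - 22.373576*a^6 + 144.629982*a^5 - 4.77162299999999*a^4 - 137.922561*a^3 + 64.386669*a^2 - 10.416168*a + 0.571787)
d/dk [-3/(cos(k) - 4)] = -3*sin(k)/(cos(k) - 4)^2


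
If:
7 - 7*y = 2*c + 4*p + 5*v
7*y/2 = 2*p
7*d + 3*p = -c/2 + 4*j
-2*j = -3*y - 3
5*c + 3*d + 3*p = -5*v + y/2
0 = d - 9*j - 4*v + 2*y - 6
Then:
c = 61124/3671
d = 2491/7342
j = 80031/7342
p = 80521/7342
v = -83727/3671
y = 23006/3671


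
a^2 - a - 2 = (a - 2)*(a + 1)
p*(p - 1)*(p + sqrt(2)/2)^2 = p^4 - p^3 + sqrt(2)*p^3 - sqrt(2)*p^2 + p^2/2 - p/2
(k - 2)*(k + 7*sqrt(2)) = k^2 - 2*k + 7*sqrt(2)*k - 14*sqrt(2)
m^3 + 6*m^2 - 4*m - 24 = (m - 2)*(m + 2)*(m + 6)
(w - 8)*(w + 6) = w^2 - 2*w - 48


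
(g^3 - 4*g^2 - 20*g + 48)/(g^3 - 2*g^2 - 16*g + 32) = (g - 6)/(g - 4)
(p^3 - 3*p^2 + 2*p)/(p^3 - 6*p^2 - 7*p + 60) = p*(p^2 - 3*p + 2)/(p^3 - 6*p^2 - 7*p + 60)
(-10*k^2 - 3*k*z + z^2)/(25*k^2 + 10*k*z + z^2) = (-10*k^2 - 3*k*z + z^2)/(25*k^2 + 10*k*z + z^2)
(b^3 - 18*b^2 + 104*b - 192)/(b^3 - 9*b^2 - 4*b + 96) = (b - 6)/(b + 3)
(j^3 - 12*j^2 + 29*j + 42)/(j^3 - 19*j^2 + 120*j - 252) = (j + 1)/(j - 6)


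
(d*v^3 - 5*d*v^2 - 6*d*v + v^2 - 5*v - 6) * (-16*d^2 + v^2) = -16*d^3*v^3 + 80*d^3*v^2 + 96*d^3*v - 16*d^2*v^2 + 80*d^2*v + 96*d^2 + d*v^5 - 5*d*v^4 - 6*d*v^3 + v^4 - 5*v^3 - 6*v^2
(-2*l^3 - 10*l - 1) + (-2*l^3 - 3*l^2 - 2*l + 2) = -4*l^3 - 3*l^2 - 12*l + 1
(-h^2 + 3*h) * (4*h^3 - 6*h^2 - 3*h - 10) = -4*h^5 + 18*h^4 - 15*h^3 + h^2 - 30*h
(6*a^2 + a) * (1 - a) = -6*a^3 + 5*a^2 + a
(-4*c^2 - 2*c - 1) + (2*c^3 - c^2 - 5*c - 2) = 2*c^3 - 5*c^2 - 7*c - 3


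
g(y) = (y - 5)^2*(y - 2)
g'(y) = (y - 5)^2 + (y - 2)*(2*y - 10)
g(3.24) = 3.84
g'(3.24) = -1.27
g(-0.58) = -80.33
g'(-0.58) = 59.93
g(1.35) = -8.66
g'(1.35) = 18.07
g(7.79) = 45.07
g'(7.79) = 40.09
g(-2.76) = -286.64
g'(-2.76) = 134.09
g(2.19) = 1.50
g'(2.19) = 6.83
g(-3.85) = -458.19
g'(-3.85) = 181.87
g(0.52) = -29.70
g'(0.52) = 33.33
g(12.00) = 490.00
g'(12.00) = 189.00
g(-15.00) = -6800.00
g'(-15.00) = 1080.00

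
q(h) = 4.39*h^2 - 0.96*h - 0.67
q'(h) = 8.78*h - 0.96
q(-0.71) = 2.22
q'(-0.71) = -7.19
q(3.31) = 44.25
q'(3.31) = 28.10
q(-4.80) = 105.08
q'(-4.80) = -43.10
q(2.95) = 34.70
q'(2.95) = 24.94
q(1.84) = 12.43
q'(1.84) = 15.20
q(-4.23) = 81.94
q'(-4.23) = -38.10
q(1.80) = 11.83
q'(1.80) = 14.84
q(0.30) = -0.56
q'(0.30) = 1.67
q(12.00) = 619.97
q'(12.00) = 104.40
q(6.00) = 151.61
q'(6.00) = 51.72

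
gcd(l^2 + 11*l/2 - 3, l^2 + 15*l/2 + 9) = l + 6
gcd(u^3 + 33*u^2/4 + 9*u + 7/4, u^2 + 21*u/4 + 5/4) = u + 1/4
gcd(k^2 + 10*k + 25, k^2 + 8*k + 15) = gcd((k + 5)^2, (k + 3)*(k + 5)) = k + 5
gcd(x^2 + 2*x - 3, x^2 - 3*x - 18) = x + 3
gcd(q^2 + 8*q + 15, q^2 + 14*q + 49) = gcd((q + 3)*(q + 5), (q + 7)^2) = 1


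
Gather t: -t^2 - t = -t^2 - t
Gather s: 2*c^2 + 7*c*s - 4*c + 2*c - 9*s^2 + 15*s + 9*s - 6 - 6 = 2*c^2 - 2*c - 9*s^2 + s*(7*c + 24) - 12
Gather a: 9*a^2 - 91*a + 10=9*a^2 - 91*a + 10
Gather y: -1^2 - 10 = -11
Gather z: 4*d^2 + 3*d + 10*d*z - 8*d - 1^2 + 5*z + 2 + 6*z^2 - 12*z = 4*d^2 - 5*d + 6*z^2 + z*(10*d - 7) + 1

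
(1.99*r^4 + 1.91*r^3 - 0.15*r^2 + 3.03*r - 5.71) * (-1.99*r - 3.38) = -3.9601*r^5 - 10.5271*r^4 - 6.1573*r^3 - 5.5227*r^2 + 1.1215*r + 19.2998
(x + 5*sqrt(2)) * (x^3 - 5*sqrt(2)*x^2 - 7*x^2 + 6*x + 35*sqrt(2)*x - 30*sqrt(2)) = x^4 - 7*x^3 - 44*x^2 + 350*x - 300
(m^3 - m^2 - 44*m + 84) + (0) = m^3 - m^2 - 44*m + 84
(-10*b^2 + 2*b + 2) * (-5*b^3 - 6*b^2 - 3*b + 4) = 50*b^5 + 50*b^4 + 8*b^3 - 58*b^2 + 2*b + 8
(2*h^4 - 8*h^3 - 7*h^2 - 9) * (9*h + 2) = 18*h^5 - 68*h^4 - 79*h^3 - 14*h^2 - 81*h - 18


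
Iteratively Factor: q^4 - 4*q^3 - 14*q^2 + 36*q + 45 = (q + 3)*(q^3 - 7*q^2 + 7*q + 15) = (q + 1)*(q + 3)*(q^2 - 8*q + 15) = (q - 5)*(q + 1)*(q + 3)*(q - 3)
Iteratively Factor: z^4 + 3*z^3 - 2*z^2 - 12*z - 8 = (z + 2)*(z^3 + z^2 - 4*z - 4) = (z - 2)*(z + 2)*(z^2 + 3*z + 2) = (z - 2)*(z + 1)*(z + 2)*(z + 2)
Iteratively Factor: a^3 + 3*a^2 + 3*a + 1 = (a + 1)*(a^2 + 2*a + 1) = (a + 1)^2*(a + 1)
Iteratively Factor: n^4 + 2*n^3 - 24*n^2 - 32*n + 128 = (n + 4)*(n^3 - 2*n^2 - 16*n + 32) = (n - 4)*(n + 4)*(n^2 + 2*n - 8) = (n - 4)*(n - 2)*(n + 4)*(n + 4)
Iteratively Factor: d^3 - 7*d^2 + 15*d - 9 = (d - 3)*(d^2 - 4*d + 3) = (d - 3)^2*(d - 1)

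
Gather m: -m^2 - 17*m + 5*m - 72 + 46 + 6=-m^2 - 12*m - 20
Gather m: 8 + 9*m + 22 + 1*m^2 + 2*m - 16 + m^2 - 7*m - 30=2*m^2 + 4*m - 16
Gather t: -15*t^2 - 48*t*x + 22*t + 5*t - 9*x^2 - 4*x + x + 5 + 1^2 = -15*t^2 + t*(27 - 48*x) - 9*x^2 - 3*x + 6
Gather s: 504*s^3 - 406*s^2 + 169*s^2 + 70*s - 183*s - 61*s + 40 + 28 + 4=504*s^3 - 237*s^2 - 174*s + 72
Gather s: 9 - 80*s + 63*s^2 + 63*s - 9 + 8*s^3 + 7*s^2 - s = 8*s^3 + 70*s^2 - 18*s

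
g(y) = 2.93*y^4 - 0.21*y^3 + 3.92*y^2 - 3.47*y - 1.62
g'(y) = 11.72*y^3 - 0.63*y^2 + 7.84*y - 3.47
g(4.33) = 1069.76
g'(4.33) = 970.13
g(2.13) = 67.05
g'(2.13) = 123.63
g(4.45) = 1191.03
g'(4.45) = 1051.72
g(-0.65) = 2.87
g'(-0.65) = -12.05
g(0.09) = -1.90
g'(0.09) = -2.76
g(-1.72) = 42.66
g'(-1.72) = -78.46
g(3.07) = 278.86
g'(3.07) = 353.77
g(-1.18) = 13.96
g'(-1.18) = -32.85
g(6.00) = 3870.60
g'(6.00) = 2552.41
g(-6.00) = 4002.96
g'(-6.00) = -2604.71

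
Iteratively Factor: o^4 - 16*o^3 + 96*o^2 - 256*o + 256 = (o - 4)*(o^3 - 12*o^2 + 48*o - 64) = (o - 4)^2*(o^2 - 8*o + 16) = (o - 4)^3*(o - 4)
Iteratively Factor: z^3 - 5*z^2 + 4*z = (z - 4)*(z^2 - z) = (z - 4)*(z - 1)*(z)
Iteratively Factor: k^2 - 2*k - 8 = (k - 4)*(k + 2)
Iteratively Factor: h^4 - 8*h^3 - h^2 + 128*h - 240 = (h - 4)*(h^3 - 4*h^2 - 17*h + 60) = (h - 5)*(h - 4)*(h^2 + h - 12) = (h - 5)*(h - 4)*(h + 4)*(h - 3)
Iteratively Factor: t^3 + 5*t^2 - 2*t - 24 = (t - 2)*(t^2 + 7*t + 12) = (t - 2)*(t + 4)*(t + 3)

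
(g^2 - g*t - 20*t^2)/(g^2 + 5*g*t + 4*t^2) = (g - 5*t)/(g + t)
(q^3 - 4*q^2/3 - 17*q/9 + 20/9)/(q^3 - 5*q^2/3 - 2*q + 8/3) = (q - 5/3)/(q - 2)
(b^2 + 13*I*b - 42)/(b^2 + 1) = (b^2 + 13*I*b - 42)/(b^2 + 1)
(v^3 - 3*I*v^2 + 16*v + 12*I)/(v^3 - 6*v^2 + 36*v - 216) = (v^2 + 3*I*v - 2)/(v^2 + 6*v*(-1 + I) - 36*I)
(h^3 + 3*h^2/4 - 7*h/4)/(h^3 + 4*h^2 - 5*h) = (h + 7/4)/(h + 5)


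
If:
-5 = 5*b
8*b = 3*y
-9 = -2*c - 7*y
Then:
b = -1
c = 83/6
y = -8/3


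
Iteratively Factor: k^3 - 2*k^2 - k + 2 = (k - 2)*(k^2 - 1) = (k - 2)*(k + 1)*(k - 1)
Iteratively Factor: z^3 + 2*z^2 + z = (z + 1)*(z^2 + z) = z*(z + 1)*(z + 1)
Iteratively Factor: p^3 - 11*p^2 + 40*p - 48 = (p - 3)*(p^2 - 8*p + 16) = (p - 4)*(p - 3)*(p - 4)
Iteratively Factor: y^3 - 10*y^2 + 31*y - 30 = (y - 5)*(y^2 - 5*y + 6) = (y - 5)*(y - 2)*(y - 3)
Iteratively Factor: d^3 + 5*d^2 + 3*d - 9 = (d + 3)*(d^2 + 2*d - 3) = (d - 1)*(d + 3)*(d + 3)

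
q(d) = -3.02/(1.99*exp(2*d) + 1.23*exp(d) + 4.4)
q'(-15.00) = 0.00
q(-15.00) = -0.69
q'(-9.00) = 0.00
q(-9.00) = -0.69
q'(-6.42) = 0.00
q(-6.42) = -0.69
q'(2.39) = 0.02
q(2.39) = -0.01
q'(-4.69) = 0.00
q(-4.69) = -0.68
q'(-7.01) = 0.00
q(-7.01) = -0.69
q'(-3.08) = 0.01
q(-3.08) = -0.68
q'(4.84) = 0.00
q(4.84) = -0.00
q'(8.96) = 0.00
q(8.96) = -0.00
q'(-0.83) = 0.14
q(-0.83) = -0.57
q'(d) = -3.02*(-3.98*exp(2*d) - 1.23*exp(d))/(1.99*exp(2*d) + 1.23*exp(d) + 4.4)^2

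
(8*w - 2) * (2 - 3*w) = -24*w^2 + 22*w - 4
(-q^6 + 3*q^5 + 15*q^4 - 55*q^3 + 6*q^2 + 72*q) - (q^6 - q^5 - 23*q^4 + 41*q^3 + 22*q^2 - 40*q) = -2*q^6 + 4*q^5 + 38*q^4 - 96*q^3 - 16*q^2 + 112*q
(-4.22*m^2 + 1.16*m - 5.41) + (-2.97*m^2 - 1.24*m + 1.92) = -7.19*m^2 - 0.0800000000000001*m - 3.49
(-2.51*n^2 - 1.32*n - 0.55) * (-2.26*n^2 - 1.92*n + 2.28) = 5.6726*n^4 + 7.8024*n^3 - 1.9454*n^2 - 1.9536*n - 1.254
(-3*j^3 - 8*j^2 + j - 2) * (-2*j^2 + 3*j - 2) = 6*j^5 + 7*j^4 - 20*j^3 + 23*j^2 - 8*j + 4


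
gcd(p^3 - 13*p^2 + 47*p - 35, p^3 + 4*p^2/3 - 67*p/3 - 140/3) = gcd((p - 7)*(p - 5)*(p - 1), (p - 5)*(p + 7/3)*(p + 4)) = p - 5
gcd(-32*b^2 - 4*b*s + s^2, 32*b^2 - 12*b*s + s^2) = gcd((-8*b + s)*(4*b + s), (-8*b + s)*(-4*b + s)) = -8*b + s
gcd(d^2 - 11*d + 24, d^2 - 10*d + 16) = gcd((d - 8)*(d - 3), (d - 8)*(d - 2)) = d - 8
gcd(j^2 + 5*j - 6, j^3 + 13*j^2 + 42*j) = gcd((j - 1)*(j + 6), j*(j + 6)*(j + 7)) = j + 6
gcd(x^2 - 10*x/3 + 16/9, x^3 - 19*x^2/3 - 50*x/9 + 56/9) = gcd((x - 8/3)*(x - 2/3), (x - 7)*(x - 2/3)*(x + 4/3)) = x - 2/3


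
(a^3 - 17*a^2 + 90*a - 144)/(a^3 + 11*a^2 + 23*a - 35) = (a^3 - 17*a^2 + 90*a - 144)/(a^3 + 11*a^2 + 23*a - 35)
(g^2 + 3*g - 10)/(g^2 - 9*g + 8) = (g^2 + 3*g - 10)/(g^2 - 9*g + 8)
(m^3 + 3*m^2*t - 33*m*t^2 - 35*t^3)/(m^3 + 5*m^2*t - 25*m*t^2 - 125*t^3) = (m^2 + 8*m*t + 7*t^2)/(m^2 + 10*m*t + 25*t^2)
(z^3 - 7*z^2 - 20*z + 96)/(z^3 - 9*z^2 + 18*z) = (z^2 - 4*z - 32)/(z*(z - 6))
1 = 1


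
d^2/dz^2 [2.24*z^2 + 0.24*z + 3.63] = 4.48000000000000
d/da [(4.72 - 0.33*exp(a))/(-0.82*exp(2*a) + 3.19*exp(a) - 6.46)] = (-0.2706*exp(2*a) + 7.7408*exp(a) - 12.925)*exp(a)/(0.6724*exp(4*a) - 5.2316*exp(3*a) + 20.7705*exp(2*a) - 41.2148*exp(a) + 41.7316)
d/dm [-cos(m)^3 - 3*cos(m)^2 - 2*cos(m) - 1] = (3*cos(m)^2 + 6*cos(m) + 2)*sin(m)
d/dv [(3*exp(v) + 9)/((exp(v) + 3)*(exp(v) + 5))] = -3*exp(v)/(exp(2*v) + 10*exp(v) + 25)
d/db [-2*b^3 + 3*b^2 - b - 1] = -6*b^2 + 6*b - 1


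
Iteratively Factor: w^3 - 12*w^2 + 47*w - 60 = (w - 5)*(w^2 - 7*w + 12) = (w - 5)*(w - 4)*(w - 3)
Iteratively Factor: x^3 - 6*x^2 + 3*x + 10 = (x - 5)*(x^2 - x - 2) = (x - 5)*(x + 1)*(x - 2)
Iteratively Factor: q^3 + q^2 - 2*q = (q)*(q^2 + q - 2) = q*(q - 1)*(q + 2)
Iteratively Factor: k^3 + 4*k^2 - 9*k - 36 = (k - 3)*(k^2 + 7*k + 12) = (k - 3)*(k + 3)*(k + 4)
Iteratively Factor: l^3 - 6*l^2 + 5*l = (l - 1)*(l^2 - 5*l) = (l - 5)*(l - 1)*(l)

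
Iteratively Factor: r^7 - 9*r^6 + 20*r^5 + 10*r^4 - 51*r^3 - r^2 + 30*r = (r - 1)*(r^6 - 8*r^5 + 12*r^4 + 22*r^3 - 29*r^2 - 30*r) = (r - 2)*(r - 1)*(r^5 - 6*r^4 + 22*r^2 + 15*r) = (r - 2)*(r - 1)*(r + 1)*(r^4 - 7*r^3 + 7*r^2 + 15*r) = (r - 2)*(r - 1)*(r + 1)^2*(r^3 - 8*r^2 + 15*r) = (r - 3)*(r - 2)*(r - 1)*(r + 1)^2*(r^2 - 5*r) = (r - 5)*(r - 3)*(r - 2)*(r - 1)*(r + 1)^2*(r)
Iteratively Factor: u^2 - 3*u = (u - 3)*(u)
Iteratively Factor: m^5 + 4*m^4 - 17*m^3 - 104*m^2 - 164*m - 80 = (m + 2)*(m^4 + 2*m^3 - 21*m^2 - 62*m - 40) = (m + 1)*(m + 2)*(m^3 + m^2 - 22*m - 40) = (m - 5)*(m + 1)*(m + 2)*(m^2 + 6*m + 8) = (m - 5)*(m + 1)*(m + 2)^2*(m + 4)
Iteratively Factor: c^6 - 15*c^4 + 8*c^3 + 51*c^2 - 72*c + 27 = (c - 1)*(c^5 + c^4 - 14*c^3 - 6*c^2 + 45*c - 27) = (c - 1)*(c + 3)*(c^4 - 2*c^3 - 8*c^2 + 18*c - 9) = (c - 1)^2*(c + 3)*(c^3 - c^2 - 9*c + 9) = (c - 3)*(c - 1)^2*(c + 3)*(c^2 + 2*c - 3) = (c - 3)*(c - 1)^2*(c + 3)^2*(c - 1)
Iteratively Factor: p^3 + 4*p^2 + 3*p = (p + 1)*(p^2 + 3*p) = (p + 1)*(p + 3)*(p)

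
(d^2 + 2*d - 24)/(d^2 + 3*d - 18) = (d - 4)/(d - 3)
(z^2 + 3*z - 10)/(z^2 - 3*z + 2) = (z + 5)/(z - 1)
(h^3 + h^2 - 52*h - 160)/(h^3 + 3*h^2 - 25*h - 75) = (h^2 - 4*h - 32)/(h^2 - 2*h - 15)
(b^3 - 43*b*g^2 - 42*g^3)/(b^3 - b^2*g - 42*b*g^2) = (b + g)/b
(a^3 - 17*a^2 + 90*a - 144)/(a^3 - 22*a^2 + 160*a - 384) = (a - 3)/(a - 8)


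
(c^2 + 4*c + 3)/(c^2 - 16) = (c^2 + 4*c + 3)/(c^2 - 16)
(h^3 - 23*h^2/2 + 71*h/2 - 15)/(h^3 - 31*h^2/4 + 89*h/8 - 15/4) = 4*(h - 5)/(4*h - 5)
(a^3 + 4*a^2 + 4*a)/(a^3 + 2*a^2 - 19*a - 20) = a*(a^2 + 4*a + 4)/(a^3 + 2*a^2 - 19*a - 20)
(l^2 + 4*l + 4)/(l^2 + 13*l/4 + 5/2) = 4*(l + 2)/(4*l + 5)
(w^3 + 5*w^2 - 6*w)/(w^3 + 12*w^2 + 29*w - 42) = w/(w + 7)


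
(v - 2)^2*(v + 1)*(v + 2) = v^4 - v^3 - 6*v^2 + 4*v + 8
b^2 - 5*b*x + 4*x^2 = (b - 4*x)*(b - x)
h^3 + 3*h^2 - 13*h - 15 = (h - 3)*(h + 1)*(h + 5)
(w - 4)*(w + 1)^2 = w^3 - 2*w^2 - 7*w - 4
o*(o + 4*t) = o^2 + 4*o*t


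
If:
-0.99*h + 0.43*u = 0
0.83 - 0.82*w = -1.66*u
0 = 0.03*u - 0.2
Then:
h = 2.90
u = 6.67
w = 14.51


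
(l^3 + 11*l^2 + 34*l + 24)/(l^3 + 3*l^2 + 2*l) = (l^2 + 10*l + 24)/(l*(l + 2))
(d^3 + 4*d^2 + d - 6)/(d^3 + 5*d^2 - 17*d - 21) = (d^3 + 4*d^2 + d - 6)/(d^3 + 5*d^2 - 17*d - 21)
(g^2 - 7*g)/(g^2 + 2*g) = (g - 7)/(g + 2)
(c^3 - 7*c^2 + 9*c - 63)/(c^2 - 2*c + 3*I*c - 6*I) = (c^2 - c*(7 + 3*I) + 21*I)/(c - 2)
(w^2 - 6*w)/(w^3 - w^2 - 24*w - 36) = w/(w^2 + 5*w + 6)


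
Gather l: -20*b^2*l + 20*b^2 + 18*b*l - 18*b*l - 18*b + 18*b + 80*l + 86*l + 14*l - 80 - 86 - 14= 20*b^2 + l*(180 - 20*b^2) - 180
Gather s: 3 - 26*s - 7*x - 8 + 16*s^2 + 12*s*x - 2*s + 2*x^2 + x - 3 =16*s^2 + s*(12*x - 28) + 2*x^2 - 6*x - 8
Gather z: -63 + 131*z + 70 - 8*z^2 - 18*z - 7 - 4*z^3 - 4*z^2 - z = -4*z^3 - 12*z^2 + 112*z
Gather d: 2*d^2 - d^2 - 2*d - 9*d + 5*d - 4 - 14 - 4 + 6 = d^2 - 6*d - 16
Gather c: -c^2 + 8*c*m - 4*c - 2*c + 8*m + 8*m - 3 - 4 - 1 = -c^2 + c*(8*m - 6) + 16*m - 8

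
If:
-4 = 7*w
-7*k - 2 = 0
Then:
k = -2/7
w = -4/7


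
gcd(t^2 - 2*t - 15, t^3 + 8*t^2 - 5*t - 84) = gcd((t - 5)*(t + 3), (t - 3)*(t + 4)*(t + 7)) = 1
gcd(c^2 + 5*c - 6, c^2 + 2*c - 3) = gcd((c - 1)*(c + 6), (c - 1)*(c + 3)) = c - 1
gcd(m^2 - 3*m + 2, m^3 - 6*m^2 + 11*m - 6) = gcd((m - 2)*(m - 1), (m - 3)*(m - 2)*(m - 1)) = m^2 - 3*m + 2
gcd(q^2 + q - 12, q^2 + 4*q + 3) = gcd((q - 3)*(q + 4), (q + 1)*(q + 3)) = 1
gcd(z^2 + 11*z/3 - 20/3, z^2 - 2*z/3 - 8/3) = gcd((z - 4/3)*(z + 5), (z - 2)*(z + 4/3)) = 1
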